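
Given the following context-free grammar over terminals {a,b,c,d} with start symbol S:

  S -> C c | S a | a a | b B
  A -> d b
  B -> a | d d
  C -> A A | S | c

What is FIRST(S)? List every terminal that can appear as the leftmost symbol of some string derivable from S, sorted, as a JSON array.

FIRST sets, iterate to fixpoint:
iter 1:
  A via A→d b: +{d}
  B via B→a: +{a}
  B via B→d d: +{d}
  C via C→A A: +{d}
  C via C→c: +{c}
  S via S→C c: +{c,d}
  S via S→a a: +{a}
  S via S→b B: +{b}
  FIRST(S)={a,b,c,d}  FIRST(A)={d}  FIRST(B)={a,d}  FIRST(C)={c,d}
iter 2:
  C via C→S: +{a,b}
  FIRST(S)={a,b,c,d}  FIRST(A)={d}  FIRST(B)={a,d}  FIRST(C)={a,b,c,d}
iter 3: done
  FIRST(S)={a,b,c,d}  FIRST(A)={d}  FIRST(B)={a,d}  FIRST(C)={a,b,c,d}

FIRST(S) = ["a", "b", "c", "d"]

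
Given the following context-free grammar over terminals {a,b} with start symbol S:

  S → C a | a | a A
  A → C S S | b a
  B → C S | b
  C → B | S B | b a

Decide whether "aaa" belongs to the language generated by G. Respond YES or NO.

Convert to CNF:
  S -> C T1 | T1 A | a
  A -> C X2 | T0 T1
  B -> C S | b
  C -> C S | S B | T0 T1 | b
  T0 -> b
  T1 -> a
  X2 -> S S

CYK fill:
  cell(0,0) a: {S,T1}  orig:{S}
  cell(1,1) a: {S,T1}  orig:{S}
  cell(2,2) a: {S,T1}  orig:{S}
  cell(0,1) aa: {X2}  orig:{}
  cell(1,2) aa: {X2}  orig:{}
  cell(0,2) aaa: ∅

S ∉ T[0,2] ⇒ NO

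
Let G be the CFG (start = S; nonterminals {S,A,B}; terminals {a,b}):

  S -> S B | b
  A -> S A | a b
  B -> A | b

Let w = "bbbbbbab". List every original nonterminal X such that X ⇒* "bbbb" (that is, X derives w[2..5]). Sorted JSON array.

CNF form of G:
  S -> S B | b
  A -> S A | T0 T1
  B -> S A | T0 T1 | b
  T0 -> a
  T1 -> b

CYK fill (cells [i..j] with 2 ≤ i ≤ j ≤ 5 only):
  T[2,2] 'b' = {B,S,T1}  orig:{B,S}
  T[3,3] 'b' = {B,S,T1}  orig:{B,S}
  T[4,4] 'b' = {B,S,T1}  orig:{B,S}
  T[5,5] 'b' = {B,S,T1}  orig:{B,S}
  T[2,3] 'bb' = {S}
  T[3,4] 'bb' = {S}
  T[4,5] 'bb' = {S}
  T[2,4] 'bbb' = {S}
  T[3,5] 'bbb' = {S}
  T[2,5] 'bbbb' = {S}

Original NTs in T[2,5] deriving "bbbb": ["S"]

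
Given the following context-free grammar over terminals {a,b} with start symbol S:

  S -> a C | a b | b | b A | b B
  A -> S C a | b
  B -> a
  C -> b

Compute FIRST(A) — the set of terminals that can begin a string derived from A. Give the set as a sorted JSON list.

FIRST iteration:
[1]
  A via A→b: +{b}
  B via B→a: +{a}
  C via C→b: +{b}
  S via S→a C: +{a}
  S via S→b: +{b}
  S: {a,b}  A: {b}  B: {a}  C: {b}
[2]
  A via A→S C a: +{a}
  S: {a,b}  A: {a,b}  B: {a}  C: {b}
[3] (stable)
  S: {a,b}  A: {a,b}  B: {a}  C: {b}

FIRST(A) = ["a", "b"]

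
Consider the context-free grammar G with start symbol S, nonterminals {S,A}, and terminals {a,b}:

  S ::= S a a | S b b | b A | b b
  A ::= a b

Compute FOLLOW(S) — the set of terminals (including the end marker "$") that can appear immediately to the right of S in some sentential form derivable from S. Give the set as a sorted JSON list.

FIRST sets, iterate to fixpoint:
[1]
  A via A→a b: +{a}
  S via S→b A: +{b}
  S: {b}  A: {a}
[2] (stable)
  S: {b}  A: {a}

FOLLOW iteration:
FOLLOW(S) := {$}
iter 1:
  S→S a a: FOLLOW(S) ⊇ FIRST(a) = {a}; new: +{a}
  S→S b b: FOLLOW(S) ⊇ FIRST(b) = {b}; new: +{b}
  S→b A: FOLLOW(A) ⊇ FOLLOW(S) ⊇ {$,a,b}; new: +{$,a,b}
  FOLLOW(S)={$,a,b}  FOLLOW(A)={$,a,b}
iter 2: done
  FOLLOW(S)={$,a,b}  FOLLOW(A)={$,a,b}

FOLLOW(S) = ["$", "a", "b"]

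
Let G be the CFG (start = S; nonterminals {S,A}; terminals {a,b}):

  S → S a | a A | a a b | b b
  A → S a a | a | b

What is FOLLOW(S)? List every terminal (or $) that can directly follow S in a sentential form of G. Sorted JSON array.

FIRST sets, iterate to fixpoint:
[1]
  A via A→a: +{a}
  A via A→b: +{b}
  S via S→a A: +{a}
  S via S→b b: +{b}
  FIRST(S)={a,b}  FIRST(A)={a,b}
[2] (no change)
  FIRST(S)={a,b}  FIRST(A)={a,b}

FOLLOW sets:
FOLLOW(S) := {$}
[1]
  A→S a a: FOLLOW(S) ⊇ FIRST(a) = {a}; new: +{a}
  S→a A: FOLLOW(A) ⊇ FOLLOW(S) ⊇ {$,a}; new: +{$,a}
  FOLLOW[S]={$,a}  FOLLOW[A]={$,a}
[2] (no change)
  FOLLOW[S]={$,a}  FOLLOW[A]={$,a}

FOLLOW(S) = ["$", "a"]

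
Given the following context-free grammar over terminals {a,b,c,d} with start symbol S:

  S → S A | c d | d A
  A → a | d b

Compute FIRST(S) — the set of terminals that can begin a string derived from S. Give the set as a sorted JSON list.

FIRST iteration:
round 1:
  A via A→a: +{a}
  A via A→d b: +{d}
  S via S→c d: +{c}
  S via S→d A: +{d}
  S: {c,d}  A: {a,d}
round 2: done
  S: {c,d}  A: {a,d}

FIRST(S) = ["c", "d"]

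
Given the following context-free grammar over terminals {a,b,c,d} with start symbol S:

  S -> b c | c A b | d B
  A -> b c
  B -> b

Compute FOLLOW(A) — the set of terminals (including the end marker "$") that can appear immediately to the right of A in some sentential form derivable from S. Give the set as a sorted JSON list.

FIRST sets, iterate to fixpoint:
iter 1:
  A via A→b c: +{b}
  B via B→b: +{b}
  S via S→b c: +{b}
  S via S→c A b: +{c}
  S via S→d B: +{d}
  FIRST(S)={b,c,d}  FIRST(A)={b}  FIRST(B)={b}
iter 2: (stable)
  FIRST(S)={b,c,d}  FIRST(A)={b}  FIRST(B)={b}

Compute FOLLOW by fixpoint:
FOLLOW(S) := {$}
[1]
  S→c A b: FOLLOW(A) ⊇ FIRST(b) = {b}; new: +{b}
  S→d B: FOLLOW(B) ⊇ FOLLOW(S) ⊇ {$}; new: +{$}
  FOLLOW[S]={$}  FOLLOW[A]={b}  FOLLOW[B]={$}
[2] done
  FOLLOW[S]={$}  FOLLOW[A]={b}  FOLLOW[B]={$}

FOLLOW(A) = ["b"]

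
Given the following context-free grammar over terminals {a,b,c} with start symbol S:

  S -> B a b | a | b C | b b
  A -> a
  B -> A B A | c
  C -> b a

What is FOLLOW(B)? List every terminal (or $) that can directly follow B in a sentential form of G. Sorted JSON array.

FIRST sets, iterate to fixpoint:
[1]
  A via A→a: +{a}
  B via B→A B A: +{a}
  B via B→c: +{c}
  C via C→b a: +{b}
  S via S→B a b: +{a,c}
  S via S→b C: +{b}
  FIRST(S)={a,b,c}  FIRST(A)={a}  FIRST(B)={a,c}  FIRST(C)={b}
[2] — fixpoint
  FIRST(S)={a,b,c}  FIRST(A)={a}  FIRST(B)={a,c}  FIRST(C)={b}

FOLLOW iteration:
seed FOLLOW(S) with $
iter 1:
  B→A B A: FOLLOW(A) ⊇ FIRST(B) = {a,c}; new: +{a,c}
  B→A B A: FOLLOW(B) ⊇ FIRST(A) = {a}; new: +{a}
  S→b C: FOLLOW(C) ⊇ FOLLOW(S) ⊇ {$}; new: +{$}
  FOLLOW[S]={$}  FOLLOW[A]={a,c}  FOLLOW[B]={a}  FOLLOW[C]={$}
iter 2: — fixpoint
  FOLLOW[S]={$}  FOLLOW[A]={a,c}  FOLLOW[B]={a}  FOLLOW[C]={$}

FOLLOW(B) = ["a"]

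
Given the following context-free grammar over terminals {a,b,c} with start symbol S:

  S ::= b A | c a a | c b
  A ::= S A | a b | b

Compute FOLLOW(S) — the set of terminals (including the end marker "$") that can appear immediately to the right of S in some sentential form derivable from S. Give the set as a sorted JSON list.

Compute FIRST by fixpoint:
[1]
  A via A→a b: +{a}
  A via A→b: +{b}
  S via S→b A: +{b}
  S via S→c a a: +{c}
  FIRST[S]={b,c}  FIRST[A]={a,b}
[2]
  A via A→S A: +{c}
  FIRST[S]={b,c}  FIRST[A]={a,b,c}
[3] (stable)
  FIRST[S]={b,c}  FIRST[A]={a,b,c}

FOLLOW sets:
initialize: $ ∈ FOLLOW(S)
pass 1:
  A→S A: FOLLOW(S) ⊇ FIRST(A) = {a,b,c}; new: +{a,b,c}
  S→b A: FOLLOW(A) ⊇ FOLLOW(S) ⊇ {$,a,b,c}; new: +{$,a,b,c}
  S: {$,a,b,c}  A: {$,a,b,c}
pass 2: done
  S: {$,a,b,c}  A: {$,a,b,c}

FOLLOW(S) = ["$", "a", "b", "c"]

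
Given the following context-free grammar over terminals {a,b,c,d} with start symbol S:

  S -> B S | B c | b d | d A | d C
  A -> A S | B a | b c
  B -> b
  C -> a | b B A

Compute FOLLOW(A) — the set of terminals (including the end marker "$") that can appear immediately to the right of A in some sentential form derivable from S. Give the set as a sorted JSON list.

FIRST sets, iterate to fixpoint:
iter 1:
  A via A→b c: +{b}
  B via B→b: +{b}
  C via C→a: +{a}
  C via C→b B A: +{b}
  S via S→B S: +{b}
  S via S→d A: +{d}
  S: {b,d}  A: {b}  B: {b}  C: {a,b}
iter 2: — fixpoint
  S: {b,d}  A: {b}  B: {b}  C: {a,b}

Compute FOLLOW by fixpoint:
initialize: $ ∈ FOLLOW(S)
pass 1:
  A→A S: FOLLOW(A) ⊇ FIRST(S) = {b,d}; new: +{b,d}
  A→A S: FOLLOW(S) ⊇ FOLLOW(A) ⊇ {b,d}; new: +{b,d}
  A→B a: FOLLOW(B) ⊇ FIRST(a) = {a}; new: +{a}
  C→b B A: FOLLOW(B) ⊇ FIRST(A) = {b}; new: +{b}
  S→B S: FOLLOW(B) ⊇ FIRST(S) = {b,d}; new: +{d}
  S→B c: FOLLOW(B) ⊇ FIRST(c) = {c}; new: +{c}
  S→d A: FOLLOW(A) ⊇ FOLLOW(S) ⊇ {$,b,d}; new: +{$}
  S→d C: FOLLOW(C) ⊇ FOLLOW(S) ⊇ {$,b,d}; new: +{$,b,d}
  FOLLOW[S]={$,b,d}  FOLLOW[A]={$,b,d}  FOLLOW[B]={a,b,c,d}  FOLLOW[C]={$,b,d}
pass 2: (no change)
  FOLLOW[S]={$,b,d}  FOLLOW[A]={$,b,d}  FOLLOW[B]={a,b,c,d}  FOLLOW[C]={$,b,d}

FOLLOW(A) = ["$", "b", "d"]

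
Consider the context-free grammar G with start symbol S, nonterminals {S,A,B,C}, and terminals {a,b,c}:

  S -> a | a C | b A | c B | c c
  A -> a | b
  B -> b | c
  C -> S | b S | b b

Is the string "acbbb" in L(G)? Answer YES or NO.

Convert to CNF:
  S -> T0 C | T1 A | T2 B | T2 T2 | a
  A -> a | b
  B -> b | c
  C -> T0 C | T1 A | T1 S | T1 T1 | T2 B | T2 T2 | a
  T0 -> a
  T1 -> b
  T2 -> c

Fill CYK table bottom-up:
  cell(0,0) a: {A,C,S,T0}  orig:{A,C,S}
  cell(1,1) c: {B,T2}  orig:{B}
  cell(2,2) b: {A,B,T1}  orig:{A,B}
  cell(3,3) b: {A,B,T1}  orig:{A,B}
  cell(4,4) b: {A,B,T1}  orig:{A,B}
  cell(0,1) ac: ∅
  cell(1,2) cb: {C,S}
  cell(2,3) bb: {C,S}
  cell(3,4) bb: {C,S}
  cell(0,2) acb: {C,S}
  cell(1,3) cbb: ∅
  cell(2,4) bbb: {C}
  cell(0,3) acbb: ∅
  cell(1,4) cbbb: ∅
  cell(0,4) acbbb: ∅

S ∉ T[0,4] ⇒ NO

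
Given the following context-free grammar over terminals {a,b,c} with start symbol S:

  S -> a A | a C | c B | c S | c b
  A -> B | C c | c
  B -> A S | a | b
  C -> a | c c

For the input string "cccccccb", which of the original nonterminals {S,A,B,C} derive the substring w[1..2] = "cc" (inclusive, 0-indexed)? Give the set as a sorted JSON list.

CNF form of G:
  S -> T0 B | T0 S | T0 T2 | T1 A | T1 C
  A -> A S | C T0 | a | b | c
  B -> A S | a | b
  C -> T0 T0 | a
  T0 -> c
  T1 -> a
  T2 -> b

CYK fill — only the sub-triangle for w[1..2]:
  [1..1]={A,T0}  "c"  orig:{A}
  [2..2]={A,T0}  "c"  orig:{A}
  [1..2]={C}  "cc"

Original NTs in T[1,2] deriving "cc": ["C"]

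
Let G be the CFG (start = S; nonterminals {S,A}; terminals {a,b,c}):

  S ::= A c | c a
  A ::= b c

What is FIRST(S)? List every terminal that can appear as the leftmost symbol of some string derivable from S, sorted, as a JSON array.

FIRST iteration:
round 1:
  A via A→b c: +{b}
  S via S→A c: +{b}
  S via S→c a: +{c}
  FIRST[S]={b,c}  FIRST[A]={b}
round 2: done
  FIRST[S]={b,c}  FIRST[A]={b}

FIRST(S) = ["b", "c"]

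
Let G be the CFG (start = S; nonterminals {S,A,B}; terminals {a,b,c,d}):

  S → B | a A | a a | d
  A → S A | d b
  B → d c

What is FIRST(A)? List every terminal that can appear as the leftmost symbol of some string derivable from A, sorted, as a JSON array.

FIRST sets, iterate to fixpoint:
iter 1:
  A via A→d b: +{d}
  B via B→d c: +{d}
  S via S→B: +{d}
  S via S→a A: +{a}
  FIRST[S]={a,d}  FIRST[A]={d}  FIRST[B]={d}
iter 2:
  A via A→S A: +{a}
  FIRST[S]={a,d}  FIRST[A]={a,d}  FIRST[B]={d}
iter 3: (no change)
  FIRST[S]={a,d}  FIRST[A]={a,d}  FIRST[B]={d}

FIRST(A) = ["a", "d"]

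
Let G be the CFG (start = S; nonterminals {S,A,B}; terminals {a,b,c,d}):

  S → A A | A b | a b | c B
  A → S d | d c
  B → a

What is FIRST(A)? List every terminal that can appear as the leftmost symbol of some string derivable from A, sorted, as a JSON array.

FIRST sets, iterate to fixpoint:
[1]
  A via A→d c: +{d}
  B via B→a: +{a}
  S via S→A A: +{d}
  S via S→a b: +{a}
  S via S→c B: +{c}
  FIRST(S)={a,c,d}  FIRST(A)={d}  FIRST(B)={a}
[2]
  A via A→S d: +{a,c}
  FIRST(S)={a,c,d}  FIRST(A)={a,c,d}  FIRST(B)={a}
[3] (stable)
  FIRST(S)={a,c,d}  FIRST(A)={a,c,d}  FIRST(B)={a}

FIRST(A) = ["a", "c", "d"]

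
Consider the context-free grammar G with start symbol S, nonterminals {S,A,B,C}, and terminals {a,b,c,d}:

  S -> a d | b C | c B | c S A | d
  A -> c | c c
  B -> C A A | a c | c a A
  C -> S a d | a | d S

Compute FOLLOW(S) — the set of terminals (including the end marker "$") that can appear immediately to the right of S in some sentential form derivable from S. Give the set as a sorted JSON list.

FIRST iteration:
round 1:
  A via A→c: +{c}
  B via B→a c: +{a}
  B via B→c a A: +{c}
  C via C→a: +{a}
  C via C→d S: +{d}
  S via S→a d: +{a}
  S via S→b C: +{b}
  S via S→c B: +{c}
  S via S→d: +{d}
  S: {a,b,c,d}  A: {c}  B: {a,c}  C: {a,d}
round 2:
  B via B→C A A: +{d}
  C via C→S a d: +{b,c}
  S: {a,b,c,d}  A: {c}  B: {a,c,d}  C: {a,b,c,d}
round 3:
  B via B→C A A: +{b}
  S: {a,b,c,d}  A: {c}  B: {a,b,c,d}  C: {a,b,c,d}
round 4: (stable)
  S: {a,b,c,d}  A: {c}  B: {a,b,c,d}  C: {a,b,c,d}

Compute FOLLOW by fixpoint:
FOLLOW(S) := {$}
pass 1:
  B→C A A: FOLLOW(C) ⊇ FIRST(A) = {c}; new: +{c}
  B→C A A: FOLLOW(A) ⊇ FIRST(A) = {c}; new: +{c}
  C→S a d: FOLLOW(S) ⊇ FIRST(a) = {a}; new: +{a}
  C→d S: FOLLOW(S) ⊇ FOLLOW(C) ⊇ {c}; new: +{c}
  S→b C: FOLLOW(C) ⊇ FOLLOW(S) ⊇ {$,a,c}; new: +{$,a}
  S→c B: FOLLOW(B) ⊇ FOLLOW(S) ⊇ {$,a,c}; new: +{$,a,c}
  S→c S A: FOLLOW(A) ⊇ FOLLOW(S) ⊇ {$,a,c}; new: +{$,a}
  FOLLOW[S]={$,a,c}  FOLLOW[A]={$,a,c}  FOLLOW[B]={$,a,c}  FOLLOW[C]={$,a,c}
pass 2: done
  FOLLOW[S]={$,a,c}  FOLLOW[A]={$,a,c}  FOLLOW[B]={$,a,c}  FOLLOW[C]={$,a,c}

FOLLOW(S) = ["$", "a", "c"]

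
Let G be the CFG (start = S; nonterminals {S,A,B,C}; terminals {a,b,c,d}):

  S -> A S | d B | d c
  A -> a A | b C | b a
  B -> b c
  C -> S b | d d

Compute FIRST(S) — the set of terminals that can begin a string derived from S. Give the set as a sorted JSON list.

FIRST sets, iterate to fixpoint:
iter 1:
  A via A→a A: +{a}
  A via A→b C: +{b}
  B via B→b c: +{b}
  C via C→d d: +{d}
  S via S→A S: +{a,b}
  S via S→d B: +{d}
  S: {a,b,d}  A: {a,b}  B: {b}  C: {d}
iter 2:
  C via C→S b: +{a,b}
  S: {a,b,d}  A: {a,b}  B: {b}  C: {a,b,d}
iter 3: done
  S: {a,b,d}  A: {a,b}  B: {b}  C: {a,b,d}

FIRST(S) = ["a", "b", "d"]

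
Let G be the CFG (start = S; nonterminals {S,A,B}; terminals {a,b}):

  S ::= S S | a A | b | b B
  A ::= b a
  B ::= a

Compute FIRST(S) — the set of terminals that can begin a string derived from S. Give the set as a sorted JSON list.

FIRST sets, iterate to fixpoint:
pass 1:
  A via A→b a: +{b}
  B via B→a: +{a}
  S via S→a A: +{a}
  S via S→b: +{b}
  S: {a,b}  A: {b}  B: {a}
pass 2: done
  S: {a,b}  A: {b}  B: {a}

FIRST(S) = ["a", "b"]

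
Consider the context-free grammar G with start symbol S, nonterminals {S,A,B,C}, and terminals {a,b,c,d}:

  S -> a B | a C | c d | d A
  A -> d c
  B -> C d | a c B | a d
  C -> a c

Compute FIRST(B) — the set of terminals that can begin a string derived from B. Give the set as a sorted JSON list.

FIRST sets, iterate to fixpoint:
iter 1:
  A via A→d c: +{d}
  B via B→a c B: +{a}
  C via C→a c: +{a}
  S via S→a B: +{a}
  S via S→c d: +{c}
  S via S→d A: +{d}
  FIRST[S]={a,c,d}  FIRST[A]={d}  FIRST[B]={a}  FIRST[C]={a}
iter 2: (stable)
  FIRST[S]={a,c,d}  FIRST[A]={d}  FIRST[B]={a}  FIRST[C]={a}

FIRST(B) = ["a"]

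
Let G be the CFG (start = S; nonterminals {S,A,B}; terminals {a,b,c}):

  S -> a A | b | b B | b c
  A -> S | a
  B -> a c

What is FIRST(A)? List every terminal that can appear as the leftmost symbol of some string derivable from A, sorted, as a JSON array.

FIRST iteration:
iter 1:
  A via A→a: +{a}
  B via B→a c: +{a}
  S via S→a A: +{a}
  S via S→b: +{b}
  FIRST[S]={a,b}  FIRST[A]={a}  FIRST[B]={a}
iter 2:
  A via A→S: +{b}
  FIRST[S]={a,b}  FIRST[A]={a,b}  FIRST[B]={a}
iter 3: (stable)
  FIRST[S]={a,b}  FIRST[A]={a,b}  FIRST[B]={a}

FIRST(A) = ["a", "b"]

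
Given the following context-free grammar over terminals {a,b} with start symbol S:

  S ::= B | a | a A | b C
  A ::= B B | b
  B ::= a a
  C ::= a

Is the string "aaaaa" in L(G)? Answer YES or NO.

CNF form of G:
  S -> T0 A | T0 T0 | T1 C | a
  A -> B B | b
  B -> T0 T0
  C -> a
  T0 -> a
  T1 -> b

CYK fill:
  [0..0]={C,S,T0}  "a"  orig:{C,S}
  [1..1]={C,S,T0}  "a"  orig:{C,S}
  [2..2]={C,S,T0}  "a"  orig:{C,S}
  [3..3]={C,S,T0}  "a"  orig:{C,S}
  [4..4]={C,S,T0}  "a"  orig:{C,S}
  [0..1]={B,S}  "aa"
  [1..2]={B,S}  "aa"
  [2..3]={B,S}  "aa"
  [3..4]={B,S}  "aa"
  [0..2]=∅  "aaa"
  [1..3]=∅  "aaa"
  [2..4]=∅  "aaa"
  [0..3]={A}  "aaaa"
  [1..4]={A}  "aaaa"
  [0..4]={S}  "aaaaa"

S ∈ T[0,4] ⇒ YES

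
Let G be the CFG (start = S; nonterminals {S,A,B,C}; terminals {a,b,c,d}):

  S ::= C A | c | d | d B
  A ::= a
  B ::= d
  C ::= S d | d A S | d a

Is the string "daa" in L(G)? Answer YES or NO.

CNF form of G:
  S -> C A | T0 B | c | d
  A -> a
  B -> d
  C -> S T0 | T0 T1 | T0 X2
  T0 -> d
  T1 -> a
  X2 -> A S

Fill CYK table bottom-up:
  T[0,0] 'd' = {B,S,T0}  orig:{B,S}
  T[1,1] 'a' = {A,T1}  orig:{A}
  T[2,2] 'a' = {A,T1}  orig:{A}
  T[0,1] 'da' = {C}
  T[1,2] 'aa' = ∅
  T[0,2] 'daa' = {S}

S ∈ T[0,2] ⇒ YES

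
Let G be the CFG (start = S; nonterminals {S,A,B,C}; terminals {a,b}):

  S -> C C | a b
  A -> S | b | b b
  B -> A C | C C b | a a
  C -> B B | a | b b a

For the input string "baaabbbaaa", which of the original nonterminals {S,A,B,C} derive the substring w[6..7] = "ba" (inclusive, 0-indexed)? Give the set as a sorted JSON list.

Convert to CNF:
  S -> C C | T0 T1
  A -> C C | T0 T1 | T1 T1 | b
  B -> A C | C X2 | T0 T0
  C -> B B | T1 X3 | a
  T0 -> a
  T1 -> b
  X2 -> C T1
  X3 -> T1 T0

Fill CYK table bottom-up (cells [i..j] with 6 ≤ i ≤ j ≤ 7 only):
  T[6,6] 'b' = {A,T1}  orig:{A}
  T[7,7] 'a' = {C,T0}  orig:{C}
  T[6,7] 'ba' = {B,X3}  orig:{B}

Original NTs in T[6,7] deriving "ba": ["B"]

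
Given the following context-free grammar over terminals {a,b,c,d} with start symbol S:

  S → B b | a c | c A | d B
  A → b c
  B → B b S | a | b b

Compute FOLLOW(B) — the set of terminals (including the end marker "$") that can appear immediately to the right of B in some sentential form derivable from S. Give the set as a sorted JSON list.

Compute FIRST by fixpoint:
[1]
  A via A→b c: +{b}
  B via B→a: +{a}
  B via B→b b: +{b}
  S via S→B b: +{a,b}
  S via S→c A: +{c}
  S via S→d B: +{d}
  FIRST(S)={a,b,c,d}  FIRST(A)={b}  FIRST(B)={a,b}
[2] (stable)
  FIRST(S)={a,b,c,d}  FIRST(A)={b}  FIRST(B)={a,b}

FOLLOW iteration:
FOLLOW(S) := {$}
pass 1:
  B→B b S: FOLLOW(B) ⊇ FIRST(b) = {b}; new: +{b}
  B→B b S: FOLLOW(S) ⊇ FOLLOW(B) ⊇ {b}; new: +{b}
  S→c A: FOLLOW(A) ⊇ FOLLOW(S) ⊇ {$,b}; new: +{$,b}
  S→d B: FOLLOW(B) ⊇ FOLLOW(S) ⊇ {$,b}; new: +{$}
  S: {$,b}  A: {$,b}  B: {$,b}
pass 2: (no change)
  S: {$,b}  A: {$,b}  B: {$,b}

FOLLOW(B) = ["$", "b"]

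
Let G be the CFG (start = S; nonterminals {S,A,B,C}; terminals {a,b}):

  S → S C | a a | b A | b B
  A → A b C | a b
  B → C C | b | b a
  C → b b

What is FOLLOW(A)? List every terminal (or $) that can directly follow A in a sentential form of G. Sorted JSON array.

Compute FIRST by fixpoint:
iter 1:
  A via A→a b: +{a}
  B via B→b: +{b}
  C via C→b b: +{b}
  S via S→a a: +{a}
  S via S→b A: +{b}
  FIRST(S)={a,b}  FIRST(A)={a}  FIRST(B)={b}  FIRST(C)={b}
iter 2: — fixpoint
  FIRST(S)={a,b}  FIRST(A)={a}  FIRST(B)={b}  FIRST(C)={b}

Compute FOLLOW by fixpoint:
seed FOLLOW(S) with $
pass 1:
  A→A b C: FOLLOW(A) ⊇ FIRST(b) = {b}; new: +{b}
  A→A b C: FOLLOW(C) ⊇ FOLLOW(A) ⊇ {b}; new: +{b}
  S→S C: FOLLOW(S) ⊇ FIRST(C) = {b}; new: +{b}
  S→S C: FOLLOW(C) ⊇ FOLLOW(S) ⊇ {$,b}; new: +{$}
  S→b A: FOLLOW(A) ⊇ FOLLOW(S) ⊇ {$,b}; new: +{$}
  S→b B: FOLLOW(B) ⊇ FOLLOW(S) ⊇ {$,b}; new: +{$,b}
  FOLLOW(S)={$,b}  FOLLOW(A)={$,b}  FOLLOW(B)={$,b}  FOLLOW(C)={$,b}
pass 2: — fixpoint
  FOLLOW(S)={$,b}  FOLLOW(A)={$,b}  FOLLOW(B)={$,b}  FOLLOW(C)={$,b}

FOLLOW(A) = ["$", "b"]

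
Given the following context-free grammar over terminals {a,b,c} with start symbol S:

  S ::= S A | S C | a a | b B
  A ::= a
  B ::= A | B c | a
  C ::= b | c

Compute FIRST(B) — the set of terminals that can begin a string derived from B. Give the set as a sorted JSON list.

FIRST iteration:
pass 1:
  A via A→a: +{a}
  B via B→A: +{a}
  C via C→b: +{b}
  C via C→c: +{c}
  S via S→a a: +{a}
  S via S→b B: +{b}
  FIRST(S)={a,b}  FIRST(A)={a}  FIRST(B)={a}  FIRST(C)={b,c}
pass 2: (no change)
  FIRST(S)={a,b}  FIRST(A)={a}  FIRST(B)={a}  FIRST(C)={b,c}

FIRST(B) = ["a"]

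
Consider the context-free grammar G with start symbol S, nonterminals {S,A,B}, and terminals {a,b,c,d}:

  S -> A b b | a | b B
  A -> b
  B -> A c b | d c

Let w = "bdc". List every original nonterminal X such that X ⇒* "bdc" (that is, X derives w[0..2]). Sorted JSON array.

CNF form of G:
  S -> A X4 | T1 B | a
  A -> b
  B -> A X3 | T2 T0
  T0 -> c
  T1 -> b
  T2 -> d
  X3 -> T0 T1
  X4 -> T1 T1

Fill CYK table bottom-up, restricted to cells inside w[0..2]:
  cell(0,0) b: {A,T1}  orig:{A}
  cell(1,1) d: {T2}  orig:{}
  cell(2,2) c: {T0}  orig:{}
  cell(0,1) bd: ∅
  cell(1,2) dc: {B}
  cell(0,2) bdc: {S}

Original NTs in T[0,2] deriving "bdc": ["S"]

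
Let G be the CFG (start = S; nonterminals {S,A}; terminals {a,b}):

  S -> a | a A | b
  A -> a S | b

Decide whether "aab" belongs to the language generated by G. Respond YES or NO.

Convert to CNF:
  S -> T0 A | a | b
  A -> T0 S | b
  T0 -> a

CYK table (by increasing span):
  cell(0,0) a: {S,T0}  orig:{S}
  cell(1,1) a: {S,T0}  orig:{S}
  cell(2,2) b: {A,S}
  cell(0,1) aa: {A}
  cell(1,2) ab: {A,S}
  cell(0,2) aab: {A,S}

S ∈ T[0,2] ⇒ YES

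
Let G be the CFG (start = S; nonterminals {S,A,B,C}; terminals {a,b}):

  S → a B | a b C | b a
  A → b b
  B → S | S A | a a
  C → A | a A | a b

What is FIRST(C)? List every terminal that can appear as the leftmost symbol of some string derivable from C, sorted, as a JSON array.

FIRST iteration:
[1]
  A via A→b b: +{b}
  B via B→a a: +{a}
  C via C→A: +{b}
  C via C→a A: +{a}
  S via S→a B: +{a}
  S via S→b a: +{b}
  S: {a,b}  A: {b}  B: {a}  C: {a,b}
[2]
  B via B→S: +{b}
  S: {a,b}  A: {b}  B: {a,b}  C: {a,b}
[3] (no change)
  S: {a,b}  A: {b}  B: {a,b}  C: {a,b}

FIRST(C) = ["a", "b"]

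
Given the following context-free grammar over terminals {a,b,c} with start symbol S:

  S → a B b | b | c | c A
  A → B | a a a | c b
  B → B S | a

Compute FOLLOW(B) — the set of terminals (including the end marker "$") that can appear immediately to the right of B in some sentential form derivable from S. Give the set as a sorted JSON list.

FIRST iteration:
[1]
  A via A→a a a: +{a}
  A via A→c b: +{c}
  B via B→a: +{a}
  S via S→a B b: +{a}
  S via S→b: +{b}
  S via S→c: +{c}
  S: {a,b,c}  A: {a,c}  B: {a}
[2] (stable)
  S: {a,b,c}  A: {a,c}  B: {a}

FOLLOW iteration:
initialize: $ ∈ FOLLOW(S)
[1]
  B→B S: FOLLOW(B) ⊇ FIRST(S) = {a,b,c}; new: +{a,b,c}
  B→B S: FOLLOW(S) ⊇ FOLLOW(B) ⊇ {a,b,c}; new: +{a,b,c}
  S→c A: FOLLOW(A) ⊇ FOLLOW(S) ⊇ {$,a,b,c}; new: +{$,a,b,c}
  FOLLOW(S)={$,a,b,c}  FOLLOW(A)={$,a,b,c}  FOLLOW(B)={a,b,c}
[2]
  A→B: FOLLOW(B) ⊇ FOLLOW(A) ⊇ {$,a,b,c}; new: +{$}
  FOLLOW(S)={$,a,b,c}  FOLLOW(A)={$,a,b,c}  FOLLOW(B)={$,a,b,c}
[3] (stable)
  FOLLOW(S)={$,a,b,c}  FOLLOW(A)={$,a,b,c}  FOLLOW(B)={$,a,b,c}

FOLLOW(B) = ["$", "a", "b", "c"]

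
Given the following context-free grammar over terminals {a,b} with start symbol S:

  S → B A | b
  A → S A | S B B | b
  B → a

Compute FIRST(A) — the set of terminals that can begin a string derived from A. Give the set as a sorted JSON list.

FIRST iteration:
pass 1:
  A via A→b: +{b}
  B via B→a: +{a}
  S via S→B A: +{a}
  S via S→b: +{b}
  FIRST(S)={a,b}  FIRST(A)={b}  FIRST(B)={a}
pass 2:
  A via A→S A: +{a}
  FIRST(S)={a,b}  FIRST(A)={a,b}  FIRST(B)={a}
pass 3: done
  FIRST(S)={a,b}  FIRST(A)={a,b}  FIRST(B)={a}

FIRST(A) = ["a", "b"]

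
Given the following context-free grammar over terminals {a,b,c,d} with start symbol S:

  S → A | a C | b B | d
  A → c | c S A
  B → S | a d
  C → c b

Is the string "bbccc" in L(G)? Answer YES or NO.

CNF form of G:
  S -> T0 X6 | T1 C | T3 B | c | d
  A -> T0 X4 | c
  B -> T0 X5 | T1 C | T1 T2 | T3 B | c | d
  C -> T0 T3
  T0 -> c
  T1 -> a
  T2 -> d
  T3 -> b
  X4 -> S A
  X5 -> S A
  X6 -> S A

CYK table (by increasing span):
  T[0,0] 'b' = {T3}  orig:{}
  T[1,1] 'b' = {T3}  orig:{}
  T[2,2] 'c' = {A,B,S,T0}  orig:{A,B,S}
  T[3,3] 'c' = {A,B,S,T0}  orig:{A,B,S}
  T[4,4] 'c' = {A,B,S,T0}  orig:{A,B,S}
  T[0,1] 'bb' = ∅
  T[1,2] 'bc' = {B,S}
  T[2,3] 'cc' = {X4,X5,X6}  orig:{}
  T[3,4] 'cc' = {X4,X5,X6}  orig:{}
  T[0,2] 'bbc' = {B,S}
  T[1,3] 'bcc' = {X4,X5,X6}  orig:{}
  T[2,4] 'ccc' = {A,B,S}
  T[0,3] 'bbcc' = {X4,X5,X6}  orig:{}
  T[1,4] 'bccc' = {B,S}
  T[0,4] 'bbccc' = {B,S}

S ∈ T[0,4] ⇒ YES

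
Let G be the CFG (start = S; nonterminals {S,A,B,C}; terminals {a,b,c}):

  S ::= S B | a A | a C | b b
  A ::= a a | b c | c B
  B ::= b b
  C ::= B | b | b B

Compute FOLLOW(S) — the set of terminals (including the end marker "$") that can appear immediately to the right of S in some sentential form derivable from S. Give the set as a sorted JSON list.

FIRST sets, iterate to fixpoint:
round 1:
  A via A→a a: +{a}
  A via A→b c: +{b}
  A via A→c B: +{c}
  B via B→b b: +{b}
  C via C→B: +{b}
  S via S→a A: +{a}
  S via S→b b: +{b}
  FIRST(S)={a,b}  FIRST(A)={a,b,c}  FIRST(B)={b}  FIRST(C)={b}
round 2: (stable)
  FIRST(S)={a,b}  FIRST(A)={a,b,c}  FIRST(B)={b}  FIRST(C)={b}

FOLLOW sets:
seed FOLLOW(S) with $
round 1:
  S→S B: FOLLOW(S) ⊇ FIRST(B) = {b}; new: +{b}
  S→S B: FOLLOW(B) ⊇ FOLLOW(S) ⊇ {$,b}; new: +{$,b}
  S→a A: FOLLOW(A) ⊇ FOLLOW(S) ⊇ {$,b}; new: +{$,b}
  S→a C: FOLLOW(C) ⊇ FOLLOW(S) ⊇ {$,b}; new: +{$,b}
  FOLLOW(S)={$,b}  FOLLOW(A)={$,b}  FOLLOW(B)={$,b}  FOLLOW(C)={$,b}
round 2: (stable)
  FOLLOW(S)={$,b}  FOLLOW(A)={$,b}  FOLLOW(B)={$,b}  FOLLOW(C)={$,b}

FOLLOW(S) = ["$", "b"]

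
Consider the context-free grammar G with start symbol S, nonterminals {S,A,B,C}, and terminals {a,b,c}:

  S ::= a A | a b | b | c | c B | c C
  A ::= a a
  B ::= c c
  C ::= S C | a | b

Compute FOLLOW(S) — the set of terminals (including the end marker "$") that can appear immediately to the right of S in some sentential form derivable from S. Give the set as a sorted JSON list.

FIRST iteration:
round 1:
  A via A→a a: +{a}
  B via B→c c: +{c}
  C via C→a: +{a}
  C via C→b: +{b}
  S via S→a A: +{a}
  S via S→b: +{b}
  S via S→c: +{c}
  FIRST[S]={a,b,c}  FIRST[A]={a}  FIRST[B]={c}  FIRST[C]={a,b}
round 2:
  C via C→S C: +{c}
  FIRST[S]={a,b,c}  FIRST[A]={a}  FIRST[B]={c}  FIRST[C]={a,b,c}
round 3: (no change)
  FIRST[S]={a,b,c}  FIRST[A]={a}  FIRST[B]={c}  FIRST[C]={a,b,c}

FOLLOW iteration:
seed FOLLOW(S) with $
[1]
  C→S C: FOLLOW(S) ⊇ FIRST(C) = {a,b,c}; new: +{a,b,c}
  S→a A: FOLLOW(A) ⊇ FOLLOW(S) ⊇ {$,a,b,c}; new: +{$,a,b,c}
  S→c B: FOLLOW(B) ⊇ FOLLOW(S) ⊇ {$,a,b,c}; new: +{$,a,b,c}
  S→c C: FOLLOW(C) ⊇ FOLLOW(S) ⊇ {$,a,b,c}; new: +{$,a,b,c}
  FOLLOW[S]={$,a,b,c}  FOLLOW[A]={$,a,b,c}  FOLLOW[B]={$,a,b,c}  FOLLOW[C]={$,a,b,c}
[2] (stable)
  FOLLOW[S]={$,a,b,c}  FOLLOW[A]={$,a,b,c}  FOLLOW[B]={$,a,b,c}  FOLLOW[C]={$,a,b,c}

FOLLOW(S) = ["$", "a", "b", "c"]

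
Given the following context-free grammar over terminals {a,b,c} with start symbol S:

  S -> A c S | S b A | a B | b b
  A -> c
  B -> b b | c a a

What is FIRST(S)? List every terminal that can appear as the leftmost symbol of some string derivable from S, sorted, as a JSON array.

FIRST iteration:
pass 1:
  A via A→c: +{c}
  B via B→b b: +{b}
  B via B→c a a: +{c}
  S via S→A c S: +{c}
  S via S→a B: +{a}
  S via S→b b: +{b}
  S: {a,b,c}  A: {c}  B: {b,c}
pass 2: (stable)
  S: {a,b,c}  A: {c}  B: {b,c}

FIRST(S) = ["a", "b", "c"]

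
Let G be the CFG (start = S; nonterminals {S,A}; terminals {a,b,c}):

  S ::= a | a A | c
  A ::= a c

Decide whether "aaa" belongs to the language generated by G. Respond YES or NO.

CNF form of G:
  S -> T0 A | a | c
  A -> T0 T1
  T0 -> a
  T1 -> c

CYK table (by increasing span):
  cell(0,0) a: {S,T0}  orig:{S}
  cell(1,1) a: {S,T0}  orig:{S}
  cell(2,2) a: {S,T0}  orig:{S}
  cell(0,1) aa: ∅
  cell(1,2) aa: ∅
  cell(0,2) aaa: ∅

S ∉ T[0,2] ⇒ NO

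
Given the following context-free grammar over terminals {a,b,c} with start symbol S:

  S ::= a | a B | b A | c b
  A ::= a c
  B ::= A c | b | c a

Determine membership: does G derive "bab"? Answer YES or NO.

Convert to CNF:
  S -> T0 B | T1 T2 | T2 A | a
  A -> T0 T1
  B -> A T1 | T1 T0 | b
  T0 -> a
  T1 -> c
  T2 -> b

Fill CYK table bottom-up:
  [0..0]={B,T2}  "b"  orig:{B}
  [1..1]={S,T0}  "a"  orig:{S}
  [2..2]={B,T2}  "b"  orig:{B}
  [0..1]=∅  "ba"
  [1..2]={S}  "ab"
  [0..2]=∅  "bab"

S ∉ T[0,2] ⇒ NO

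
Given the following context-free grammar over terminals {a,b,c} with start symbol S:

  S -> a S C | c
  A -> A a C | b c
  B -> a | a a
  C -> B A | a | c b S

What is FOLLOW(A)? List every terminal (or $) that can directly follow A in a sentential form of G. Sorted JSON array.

FIRST sets, iterate to fixpoint:
pass 1:
  A via A→b c: +{b}
  B via B→a: +{a}
  C via C→B A: +{a}
  C via C→c b S: +{c}
  S via S→a S C: +{a}
  S via S→c: +{c}
  FIRST[S]={a,c}  FIRST[A]={b}  FIRST[B]={a}  FIRST[C]={a,c}
pass 2: — fixpoint
  FIRST[S]={a,c}  FIRST[A]={b}  FIRST[B]={a}  FIRST[C]={a,c}

Compute FOLLOW by fixpoint:
FOLLOW(S) := {$}
iter 1:
  A→A a C: FOLLOW(A) ⊇ FIRST(a) = {a}; new: +{a}
  A→A a C: FOLLOW(C) ⊇ FOLLOW(A) ⊇ {a}; new: +{a}
  C→B A: FOLLOW(B) ⊇ FIRST(A) = {b}; new: +{b}
  C→c b S: FOLLOW(S) ⊇ FOLLOW(C) ⊇ {a}; new: +{a}
  S→a S C: FOLLOW(S) ⊇ FIRST(C) = {a,c}; new: +{c}
  S→a S C: FOLLOW(C) ⊇ FOLLOW(S) ⊇ {$,a,c}; new: +{$,c}
  S: {$,a,c}  A: {a}  B: {b}  C: {$,a,c}
iter 2:
  C→B A: FOLLOW(A) ⊇ FOLLOW(C) ⊇ {$,a,c}; new: +{$,c}
  S: {$,a,c}  A: {$,a,c}  B: {b}  C: {$,a,c}
iter 3: — fixpoint
  S: {$,a,c}  A: {$,a,c}  B: {b}  C: {$,a,c}

FOLLOW(A) = ["$", "a", "c"]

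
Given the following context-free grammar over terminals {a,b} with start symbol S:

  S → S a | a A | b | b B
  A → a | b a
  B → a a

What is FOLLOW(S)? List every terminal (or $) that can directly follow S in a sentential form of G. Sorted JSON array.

Compute FIRST by fixpoint:
pass 1:
  A via A→a: +{a}
  A via A→b a: +{b}
  B via B→a a: +{a}
  S via S→a A: +{a}
  S via S→b: +{b}
  S: {a,b}  A: {a,b}  B: {a}
pass 2: (no change)
  S: {a,b}  A: {a,b}  B: {a}

FOLLOW iteration:
initialize: $ ∈ FOLLOW(S)
round 1:
  S→S a: FOLLOW(S) ⊇ FIRST(a) = {a}; new: +{a}
  S→a A: FOLLOW(A) ⊇ FOLLOW(S) ⊇ {$,a}; new: +{$,a}
  S→b B: FOLLOW(B) ⊇ FOLLOW(S) ⊇ {$,a}; new: +{$,a}
  FOLLOW(S)={$,a}  FOLLOW(A)={$,a}  FOLLOW(B)={$,a}
round 2: (stable)
  FOLLOW(S)={$,a}  FOLLOW(A)={$,a}  FOLLOW(B)={$,a}

FOLLOW(S) = ["$", "a"]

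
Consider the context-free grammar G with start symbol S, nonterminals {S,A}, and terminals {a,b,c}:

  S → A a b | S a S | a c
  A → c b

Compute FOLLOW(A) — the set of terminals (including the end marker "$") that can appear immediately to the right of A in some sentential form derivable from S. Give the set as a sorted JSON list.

FIRST iteration:
round 1:
  A via A→c b: +{c}
  S via S→A a b: +{c}
  S via S→a c: +{a}
  FIRST(S)={a,c}  FIRST(A)={c}
round 2: done
  FIRST(S)={a,c}  FIRST(A)={c}

FOLLOW sets:
seed FOLLOW(S) with $
[1]
  S→A a b: FOLLOW(A) ⊇ FIRST(a) = {a}; new: +{a}
  S→S a S: FOLLOW(S) ⊇ FIRST(a) = {a}; new: +{a}
  FOLLOW[S]={$,a}  FOLLOW[A]={a}
[2] (stable)
  FOLLOW[S]={$,a}  FOLLOW[A]={a}

FOLLOW(A) = ["a"]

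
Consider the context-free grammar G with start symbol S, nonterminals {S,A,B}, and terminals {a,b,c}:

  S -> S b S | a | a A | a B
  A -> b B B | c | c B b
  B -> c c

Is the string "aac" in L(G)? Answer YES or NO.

CNF form of G:
  S -> S X5 | T2 A | T2 B | a
  A -> T0 X3 | T1 X4 | c
  B -> T1 T1
  T0 -> b
  T1 -> c
  T2 -> a
  X3 -> B B
  X4 -> B T0
  X5 -> T0 S

Fill CYK table bottom-up:
  [0..0]={S,T2}  "a"  orig:{S}
  [1..1]={S,T2}  "a"  orig:{S}
  [2..2]={A,T1}  "c"  orig:{A}
  [0..1]=∅  "aa"
  [1..2]={S}  "ac"
  [0..2]=∅  "aac"

S ∉ T[0,2] ⇒ NO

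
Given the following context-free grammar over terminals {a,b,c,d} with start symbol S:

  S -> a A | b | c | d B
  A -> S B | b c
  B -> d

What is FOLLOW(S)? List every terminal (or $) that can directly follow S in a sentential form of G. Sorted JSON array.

Compute FIRST by fixpoint:
round 1:
  A via A→b c: +{b}
  B via B→d: +{d}
  S via S→a A: +{a}
  S via S→b: +{b}
  S via S→c: +{c}
  S via S→d B: +{d}
  FIRST[S]={a,b,c,d}  FIRST[A]={b}  FIRST[B]={d}
round 2:
  A via A→S B: +{a,c,d}
  FIRST[S]={a,b,c,d}  FIRST[A]={a,b,c,d}  FIRST[B]={d}
round 3: (no change)
  FIRST[S]={a,b,c,d}  FIRST[A]={a,b,c,d}  FIRST[B]={d}

FOLLOW sets:
seed FOLLOW(S) with $
[1]
  A→S B: FOLLOW(S) ⊇ FIRST(B) = {d}; new: +{d}
  S→a A: FOLLOW(A) ⊇ FOLLOW(S) ⊇ {$,d}; new: +{$,d}
  S→d B: FOLLOW(B) ⊇ FOLLOW(S) ⊇ {$,d}; new: +{$,d}
  FOLLOW[S]={$,d}  FOLLOW[A]={$,d}  FOLLOW[B]={$,d}
[2] — fixpoint
  FOLLOW[S]={$,d}  FOLLOW[A]={$,d}  FOLLOW[B]={$,d}

FOLLOW(S) = ["$", "d"]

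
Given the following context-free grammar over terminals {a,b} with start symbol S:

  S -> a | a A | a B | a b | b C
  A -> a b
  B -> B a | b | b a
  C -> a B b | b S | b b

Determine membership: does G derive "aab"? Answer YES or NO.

Convert to CNF:
  S -> T0 A | T0 B | T0 T1 | T1 C | a
  A -> T0 T1
  B -> B T0 | T1 T0 | b
  C -> T0 X2 | T1 S | T1 T1
  T0 -> a
  T1 -> b
  X2 -> B T1

CYK fill:
  T[0,0] 'a' = {S,T0}  orig:{S}
  T[1,1] 'a' = {S,T0}  orig:{S}
  T[2,2] 'b' = {B,T1}  orig:{B}
  T[0,1] 'aa' = ∅
  T[1,2] 'ab' = {A,S}
  T[0,2] 'aab' = {S}

S ∈ T[0,2] ⇒ YES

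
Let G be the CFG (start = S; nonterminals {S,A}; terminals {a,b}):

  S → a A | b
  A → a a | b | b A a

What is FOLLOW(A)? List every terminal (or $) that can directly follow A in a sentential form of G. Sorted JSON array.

FIRST sets, iterate to fixpoint:
[1]
  A via A→a a: +{a}
  A via A→b: +{b}
  S via S→a A: +{a}
  S via S→b: +{b}
  FIRST(S)={a,b}  FIRST(A)={a,b}
[2] done
  FIRST(S)={a,b}  FIRST(A)={a,b}

FOLLOW iteration:
initialize: $ ∈ FOLLOW(S)
iter 1:
  A→b A a: FOLLOW(A) ⊇ FIRST(a) = {a}; new: +{a}
  S→a A: FOLLOW(A) ⊇ FOLLOW(S) ⊇ {$}; new: +{$}
  FOLLOW(S)={$}  FOLLOW(A)={$,a}
iter 2: (no change)
  FOLLOW(S)={$}  FOLLOW(A)={$,a}

FOLLOW(A) = ["$", "a"]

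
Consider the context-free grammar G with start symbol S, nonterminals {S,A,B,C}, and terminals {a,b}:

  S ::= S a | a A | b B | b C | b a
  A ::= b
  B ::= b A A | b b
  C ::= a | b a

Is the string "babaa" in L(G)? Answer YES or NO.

Convert to CNF:
  S -> S T1 | T0 B | T0 C | T0 T1 | T1 A
  A -> b
  B -> T0 T0 | T0 X2
  C -> T0 T1 | a
  T0 -> b
  T1 -> a
  X2 -> A A

CYK fill:
  T[0,0] 'b' = {A,T0}  orig:{A}
  T[1,1] 'a' = {C,T1}  orig:{C}
  T[2,2] 'b' = {A,T0}  orig:{A}
  T[3,3] 'a' = {C,T1}  orig:{C}
  T[4,4] 'a' = {C,T1}  orig:{C}
  T[0,1] 'ba' = {C,S}
  T[1,2] 'ab' = {S}
  T[2,3] 'ba' = {C,S}
  T[3,4] 'aa' = ∅
  T[0,2] 'bab' = ∅
  T[1,3] 'aba' = {S}
  T[2,4] 'baa' = {S}
  T[0,3] 'baba' = ∅
  T[1,4] 'abaa' = {S}
  T[0,4] 'babaa' = ∅

S ∉ T[0,4] ⇒ NO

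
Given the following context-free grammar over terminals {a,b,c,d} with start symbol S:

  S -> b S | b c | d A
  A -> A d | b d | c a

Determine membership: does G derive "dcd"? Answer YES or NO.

CNF form of G:
  S -> T0 A | T1 S | T1 T2
  A -> A T0 | T1 T0 | T2 T3
  T0 -> d
  T1 -> b
  T2 -> c
  T3 -> a

CYK fill:
  cell(0,0) d: {T0}  orig:{}
  cell(1,1) c: {T2}  orig:{}
  cell(2,2) d: {T0}  orig:{}
  cell(0,1) dc: ∅
  cell(1,2) cd: ∅
  cell(0,2) dcd: ∅

S ∉ T[0,2] ⇒ NO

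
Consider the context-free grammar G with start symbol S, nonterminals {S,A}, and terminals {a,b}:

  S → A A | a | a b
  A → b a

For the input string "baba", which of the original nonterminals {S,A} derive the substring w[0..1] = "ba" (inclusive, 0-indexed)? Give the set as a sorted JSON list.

CNF form of G:
  S -> A A | T1 T0 | a
  A -> T0 T1
  T0 -> b
  T1 -> a

CYK table (by increasing span) — only the sub-triangle for w[0..1]:
  cell(0,0) b: {T0}  orig:{}
  cell(1,1) a: {S,T1}  orig:{S}
  cell(0,1) ba: {A}

Original NTs in T[0,1] deriving "ba": ["A"]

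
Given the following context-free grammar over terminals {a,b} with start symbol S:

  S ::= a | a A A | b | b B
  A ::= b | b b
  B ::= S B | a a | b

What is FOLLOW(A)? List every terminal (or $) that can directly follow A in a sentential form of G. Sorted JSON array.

FIRST iteration:
iter 1:
  A via A→b: +{b}
  B via B→a a: +{a}
  B via B→b: +{b}
  S via S→a: +{a}
  S via S→b: +{b}
  FIRST[S]={a,b}  FIRST[A]={b}  FIRST[B]={a,b}
iter 2: done
  FIRST[S]={a,b}  FIRST[A]={b}  FIRST[B]={a,b}

FOLLOW sets:
initialize: $ ∈ FOLLOW(S)
[1]
  B→S B: FOLLOW(S) ⊇ FIRST(B) = {a,b}; new: +{a,b}
  S→a A A: FOLLOW(A) ⊇ FIRST(A) = {b}; new: +{b}
  S→a A A: FOLLOW(A) ⊇ FOLLOW(S) ⊇ {$,a,b}; new: +{$,a}
  S→b B: FOLLOW(B) ⊇ FOLLOW(S) ⊇ {$,a,b}; new: +{$,a,b}
  FOLLOW(S)={$,a,b}  FOLLOW(A)={$,a,b}  FOLLOW(B)={$,a,b}
[2] — fixpoint
  FOLLOW(S)={$,a,b}  FOLLOW(A)={$,a,b}  FOLLOW(B)={$,a,b}

FOLLOW(A) = ["$", "a", "b"]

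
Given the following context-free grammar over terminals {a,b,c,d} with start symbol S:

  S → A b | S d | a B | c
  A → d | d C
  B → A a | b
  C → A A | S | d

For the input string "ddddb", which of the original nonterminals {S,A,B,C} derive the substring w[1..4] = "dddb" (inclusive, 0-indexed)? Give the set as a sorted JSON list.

CNF form of G:
  S -> A T2 | S T0 | T1 B | c
  A -> T0 C | d
  B -> A T1 | b
  C -> A A | A T2 | S T0 | T1 B | c | d
  T0 -> d
  T1 -> a
  T2 -> b

Fill CYK table bottom-up — only the sub-triangle for w[1..4]:
  [1..1]={A,C,T0}  "d"  orig:{A,C}
  [2..2]={A,C,T0}  "d"  orig:{A,C}
  [3..3]={A,C,T0}  "d"  orig:{A,C}
  [4..4]={B,T2}  "b"  orig:{B}
  [1..2]={A,C}  "dd"
  [2..3]={A,C}  "dd"
  [3..4]={C,S}  "db"
  [1..3]={A,C}  "ddd"
  [2..4]={A,C,S}  "ddb"
  [1..4]={A,C,S}  "dddb"

Original NTs in T[1,4] deriving "dddb": ["A", "C", "S"]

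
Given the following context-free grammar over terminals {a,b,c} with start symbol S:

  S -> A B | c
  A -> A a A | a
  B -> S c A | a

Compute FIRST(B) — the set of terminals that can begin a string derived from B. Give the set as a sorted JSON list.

FIRST iteration:
pass 1:
  A via A→a: +{a}
  B via B→a: +{a}
  S via S→A B: +{a}
  S via S→c: +{c}
  S: {a,c}  A: {a}  B: {a}
pass 2:
  B via B→S c A: +{c}
  S: {a,c}  A: {a}  B: {a,c}
pass 3: — fixpoint
  S: {a,c}  A: {a}  B: {a,c}

FIRST(B) = ["a", "c"]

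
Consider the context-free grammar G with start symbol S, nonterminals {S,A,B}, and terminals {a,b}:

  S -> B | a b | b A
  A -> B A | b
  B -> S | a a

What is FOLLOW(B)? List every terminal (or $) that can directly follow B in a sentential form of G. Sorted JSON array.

FIRST sets, iterate to fixpoint:
pass 1:
  A via A→b: +{b}
  B via B→a a: +{a}
  S via S→B: +{a}
  S via S→b A: +{b}
  S: {a,b}  A: {b}  B: {a}
pass 2:
  A via A→B A: +{a}
  B via B→S: +{b}
  S: {a,b}  A: {a,b}  B: {a,b}
pass 3: done
  S: {a,b}  A: {a,b}  B: {a,b}

FOLLOW sets:
initialize: $ ∈ FOLLOW(S)
iter 1:
  A→B A: FOLLOW(B) ⊇ FIRST(A) = {a,b}; new: +{a,b}
  B→S: FOLLOW(S) ⊇ FOLLOW(B) ⊇ {a,b}; new: +{a,b}
  S→B: FOLLOW(B) ⊇ FOLLOW(S) ⊇ {$,a,b}; new: +{$}
  S→b A: FOLLOW(A) ⊇ FOLLOW(S) ⊇ {$,a,b}; new: +{$,a,b}
  FOLLOW(S)={$,a,b}  FOLLOW(A)={$,a,b}  FOLLOW(B)={$,a,b}
iter 2: — fixpoint
  FOLLOW(S)={$,a,b}  FOLLOW(A)={$,a,b}  FOLLOW(B)={$,a,b}

FOLLOW(B) = ["$", "a", "b"]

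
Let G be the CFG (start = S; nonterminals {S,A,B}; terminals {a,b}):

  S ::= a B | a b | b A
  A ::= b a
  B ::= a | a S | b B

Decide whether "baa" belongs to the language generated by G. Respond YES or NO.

Convert to CNF:
  S -> T0 A | T1 B | T1 T0
  A -> T0 T1
  B -> T0 B | T1 S | a
  T0 -> b
  T1 -> a

CYK table (by increasing span):
  T[0,0] 'b' = {T0}  orig:{}
  T[1,1] 'a' = {B,T1}  orig:{B}
  T[2,2] 'a' = {B,T1}  orig:{B}
  T[0,1] 'ba' = {A,B}
  T[1,2] 'aa' = {S}
  T[0,2] 'baa' = ∅

S ∉ T[0,2] ⇒ NO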